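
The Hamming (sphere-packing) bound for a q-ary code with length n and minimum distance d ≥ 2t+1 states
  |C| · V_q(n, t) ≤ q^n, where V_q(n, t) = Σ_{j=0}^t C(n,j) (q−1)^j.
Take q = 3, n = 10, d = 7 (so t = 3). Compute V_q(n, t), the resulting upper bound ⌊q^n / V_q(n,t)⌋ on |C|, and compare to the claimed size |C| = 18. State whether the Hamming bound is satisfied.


V_q(n, t) = 1161, q^n = 59049, Hamming bound = 50, |C| = 18 ≤ bound (satisfied).

Step 1: Compute V_q(n, t) = Σ_{j=0}^3 C(n, j) (q−1)^j.
  j = 0: C(10,0)·(2)^0 = 1·1 = 1.
  j = 1: C(10,1)·(2)^1 = 10·2 = 20.
  j = 2: C(10,2)·(2)^2 = 45·4 = 180.
  j = 3: C(10,3)·(2)^3 = 120·8 = 960.
  V_q(n, t) = 1 + 20 + 180 + 960 = 1161.
Step 2: q^n = 3^10 = 59049.
Step 3: Hamming bound ⌊q^n / V_q(n,t)⌋ = ⌊59049/1161⌋ = 50.
Step 4: Compare |C| = 18 to 50: satisfied.
The claimed |C| lies below the Hamming bound.


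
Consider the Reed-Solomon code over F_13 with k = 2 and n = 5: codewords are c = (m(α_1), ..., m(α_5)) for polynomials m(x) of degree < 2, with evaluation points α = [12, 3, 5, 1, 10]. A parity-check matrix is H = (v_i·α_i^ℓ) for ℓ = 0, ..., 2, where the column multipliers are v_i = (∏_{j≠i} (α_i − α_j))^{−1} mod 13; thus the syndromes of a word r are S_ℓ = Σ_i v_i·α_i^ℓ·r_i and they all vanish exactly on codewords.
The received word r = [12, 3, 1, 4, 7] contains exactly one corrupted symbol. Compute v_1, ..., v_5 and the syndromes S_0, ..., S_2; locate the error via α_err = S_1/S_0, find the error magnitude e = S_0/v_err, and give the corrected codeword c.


S = (9, 1, 3), error at position 2, error magnitude e = 7, c = [12, 9, 1, 4, 7].

Step 1: column multipliers v_i = (∏_{j≠i}(α_i − α_j))^{−1} mod 13.
  i = 1 (α = 12): (12−3)(12−5)(12−1)(12−10) = 9·7·11·2 = 1386 ≡ 8, so v_1 = 8^{−1} = 5 (mod 13).
  i = 2 (α = 3): (3−12)(3−5)(3−1)(3−10) = (−9)·(−2)·2·(−7) = −252 ≡ 8, so v_2 = 8^{−1} = 5 (mod 13).
  i = 3 (α = 5): (5−12)(5−3)(5−1)(5−10) = (−7)·2·4·(−5) = 280 ≡ 7, so v_3 = 7^{−1} = 2 (mod 13).
  i = 4 (α = 1): (1−12)(1−3)(1−5)(1−10) = (−11)·(−2)·(−4)·(−9) = 792 ≡ 12, so v_4 = 12^{−1} = 12 (mod 13).
  i = 5 (α = 10): (10−12)(10−3)(10−5)(10−1) = (−2)·7·5·9 = −630 ≡ 7, so v_5 = 7^{−1} = 2 (mod 13).
  v = [5, 5, 2, 12, 2].
Step 2: syndromes of r = [12, 3, 1, 4, 7] (all sums mod 13).
  S_0 = Σ v_i r_i = 5·12 + 5·3 + 2·1 + 12·4 + 2·7 = 139 ≡ 9.
  S_1 = Σ v_i α_i r_i = 5·12·12 + 5·3·3 + 2·5·1 + 12·1·4 + 2·10·7 = 963 ≡ 1.
  α_i^2 mod 13 = [1, 9, 12, 1, 9].
  S_2 = Σ v_i α_i^2 r_i = 5·1·12 + 5·9·3 + 2·12·1 + 12·1·4 + 2·9·7 = 393 ≡ 3.
  S = (9, 1, 3) ≠ 0, so r is not a codeword (an error is present).
Step 3: locate the error. For a single error e at position i, S_ℓ = v_i·e·α_i^ℓ, so α_err = S_1/S_0.
  S_0^{−1} = 9^{−1} = 3 (mod 13), so α_err = 1·3 = 3 ≡ 3 = α_2. Error position i = 2.
  Consistency check: S_2/S_1 = 3·1 = 3 ≡ 3 = α_err ✓ (single-error assumption holds).
Step 4: error magnitude e = S_0/v_2 = S_0·∏_{j≠2}(α_2 − α_j) = 9·8 = 72 ≡ 7 (mod 13).
Step 5: correct position 2: c_2 = r_2 − e = 3 − 7 ≡ 9 (mod 13). Hence c = [12, 9, 1, 4, 7].
  Check: interpolating c through the α_i gives m(x) = 8 + 9·x (degree < 2) with m(α_i) = c_i for every i, so c is indeed a codeword.


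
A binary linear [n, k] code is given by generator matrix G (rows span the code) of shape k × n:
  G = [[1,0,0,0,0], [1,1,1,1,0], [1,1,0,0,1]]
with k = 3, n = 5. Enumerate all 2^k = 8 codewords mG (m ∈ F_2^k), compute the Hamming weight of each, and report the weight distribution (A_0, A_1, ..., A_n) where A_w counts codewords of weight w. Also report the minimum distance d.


Weight distribution: A_0 = 1, A_1 = 1, A_2 = 1, A_3 = 3, A_4 = 2. Minimum distance d = 1.

Enumerate all 2^3 = 8 messages m ∈ F_2^3.
For each, compute codeword c = mG in F_2^5, then tally its weight.
  m = 000 → c = 00000, weight = 0.
  m = 100 → c = 10000, weight = 1.
  m = 010 → c = 11110, weight = 4.
  m = 110 → c = 01110, weight = 3.
  m = 001 → c = 11001, weight = 3.
  m = 101 → c = 01001, weight = 2.
  m = 011 → c = 00111, weight = 3.
  m = 111 → c = 10111, weight = 4.
Tally weights:
  weight 0: 1 codewords.
  weight 1: 1 codewords.
  weight 2: 1 codewords.
  weight 3: 3 codewords.
  weight 4: 2 codewords.
Minimum distance d = smallest w > 0 with A_w > 0 = 1.
Sanity: Σ A_w = 8 = 2^3 = 8 ✓.


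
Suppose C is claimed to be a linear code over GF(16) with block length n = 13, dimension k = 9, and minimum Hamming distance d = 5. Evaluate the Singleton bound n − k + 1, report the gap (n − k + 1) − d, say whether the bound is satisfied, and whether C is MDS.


Singleton RHS = n − k + 1 = 5, slack = 0, bound satisfied, MDS.

Singleton bound: d ≤ n − k + 1.
Here n = 13, k = 9, so n − k + 1 = 5.
Given d = 5, check d ≤ 5: YES.
Slack = (n − k + 1) − d = 0.
The code is MDS (slack = 0).
Description: the claimed parameters are [13, 9, 5]_16; such a code would be MDS (meets Singleton bound).


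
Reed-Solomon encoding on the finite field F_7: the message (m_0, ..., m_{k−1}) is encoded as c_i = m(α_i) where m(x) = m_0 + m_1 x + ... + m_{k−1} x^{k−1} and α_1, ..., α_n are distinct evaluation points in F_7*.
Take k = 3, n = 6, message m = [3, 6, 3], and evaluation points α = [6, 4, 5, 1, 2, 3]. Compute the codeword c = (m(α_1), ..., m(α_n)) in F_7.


c = [0, 5, 3, 5, 6, 6]

Message polynomial: m(x) = 3 + 6·x + 3·x^2 (mod 7).
For each evaluation point α_i, compute m(α_i) mod 7:
  α_1 = 6: Horner steps 3 → 3 → 0, so m(6) = 0.
  α_2 = 4: Horner steps 3 → 4 → 5, so m(4) = 5.
  α_3 = 5: Horner steps 3 → 0 → 3, so m(5) = 3.
  α_4 = 1: Horner steps 3 → 2 → 5, so m(1) = 5.
  α_5 = 2: Horner steps 3 → 5 → 6, so m(2) = 6.
  α_6 = 3: Horner steps 3 → 1 → 6, so m(3) = 6.
Codeword c = [0, 5, 3, 5, 6, 6] ∈ F_7^6.


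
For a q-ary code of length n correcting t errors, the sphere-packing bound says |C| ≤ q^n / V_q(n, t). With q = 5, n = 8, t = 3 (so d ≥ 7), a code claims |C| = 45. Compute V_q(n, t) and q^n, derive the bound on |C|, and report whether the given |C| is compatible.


V_q(n, t) = 4065, q^n = 390625, Hamming bound = 96, |C| = 45 ≤ bound (satisfied).

Step 1: Compute V_q(n, t) = Σ_{j=0}^3 C(n, j) (q−1)^j.
  j = 0: C(8,0)·(4)^0 = 1·1 = 1.
  j = 1: C(8,1)·(4)^1 = 8·4 = 32.
  j = 2: C(8,2)·(4)^2 = 28·16 = 448.
  j = 3: C(8,3)·(4)^3 = 56·64 = 3584.
  V_q(n, t) = 1 + 32 + 448 + 3584 = 4065.
Step 2: q^n = 5^8 = 390625.
Step 3: Hamming bound ⌊q^n / V_q(n,t)⌋ = ⌊390625/4065⌋ = 96.
Step 4: Compare |C| = 45 to 96: satisfied.
The claimed |C| lies below the Hamming bound.


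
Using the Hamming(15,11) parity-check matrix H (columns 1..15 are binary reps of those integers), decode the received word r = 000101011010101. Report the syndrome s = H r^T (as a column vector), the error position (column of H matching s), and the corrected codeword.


s = (1, 0, 1, 0)^T, error position = 10, corrected codeword c = 000101011110101

Compute s = H r^T mod 2 one row at a time:
  s_1 = 1 + 1 + 0 + 1 + 0 + 1 + 0 + 1 = 5 ≡ 1 (mod 2).
  s_2 = 1 + 0 + 1 + 0 + 0 + 1 + 0 + 1 = 4 ≡ 0 (mod 2).
  s_3 = 0 + 0 + 1 + 0 + 0 + 1 + 0 + 1 = 3 ≡ 1 (mod 2).
  s_4 = 0 + 0 + 0 + 0 + 1 + 1 + 1 + 1 = 4 ≡ 0 (mod 2).
s = (1, 0, 1, 0)^T — this equals column 10 of H (binary 1010), so error is at position 10.
Correct: flip bit 10 of r = 000101011010101 to get c = 000101011110101.


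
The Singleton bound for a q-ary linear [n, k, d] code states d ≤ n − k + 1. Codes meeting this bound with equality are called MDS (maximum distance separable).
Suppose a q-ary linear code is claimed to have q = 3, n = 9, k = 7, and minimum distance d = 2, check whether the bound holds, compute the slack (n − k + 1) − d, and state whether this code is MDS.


Singleton RHS = n − k + 1 = 3, slack = 1, bound satisfied, not MDS.

Singleton bound: d ≤ n − k + 1.
Here n = 9, k = 7, so n − k + 1 = 3.
Given d = 2, check d ≤ 3: YES.
Slack = (n − k + 1) − d = 1.
The code is NOT MDS (slack = 1 > 0).
Description: the claimed parameters are [9, 7, 2]_3; such a code would be non-MDS.


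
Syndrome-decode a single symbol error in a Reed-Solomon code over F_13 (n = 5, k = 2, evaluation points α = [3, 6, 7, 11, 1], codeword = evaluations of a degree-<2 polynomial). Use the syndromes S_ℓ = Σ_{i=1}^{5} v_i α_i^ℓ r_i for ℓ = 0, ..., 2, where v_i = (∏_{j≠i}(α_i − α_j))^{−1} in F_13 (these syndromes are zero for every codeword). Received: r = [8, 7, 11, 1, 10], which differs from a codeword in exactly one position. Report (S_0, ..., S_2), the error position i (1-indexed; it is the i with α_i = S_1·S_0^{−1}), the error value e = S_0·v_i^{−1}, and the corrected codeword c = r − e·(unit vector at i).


S = (5, 5, 5), error at position 5, error magnitude e = 10, c = [8, 7, 11, 1, 0].

Step 1: column multipliers v_i = (∏_{j≠i}(α_i − α_j))^{−1} mod 13.
  i = 1 (α = 3): (3−6)(3−7)(3−11)(3−1) = (−3)·(−4)·(−8)·2 = −192 ≡ 3, so v_1 = 3^{−1} = 9 (mod 13).
  i = 2 (α = 6): (6−3)(6−7)(6−11)(6−1) = 3·(−1)·(−5)·5 = 75 ≡ 10, so v_2 = 10^{−1} = 4 (mod 13).
  i = 3 (α = 7): (7−3)(7−6)(7−11)(7−1) = 4·1·(−4)·6 = −96 ≡ 8, so v_3 = 8^{−1} = 5 (mod 13).
  i = 4 (α = 11): (11−3)(11−6)(11−7)(11−1) = 8·5·4·10 = 1600 ≡ 1, so v_4 = 1^{−1} = 1 (mod 13).
  i = 5 (α = 1): (1−3)(1−6)(1−7)(1−11) = (−2)·(−5)·(−6)·(−10) = 600 ≡ 2, so v_5 = 2^{−1} = 7 (mod 13).
  v = [9, 4, 5, 1, 7].
Step 2: syndromes of r = [8, 7, 11, 1, 10] (all sums mod 13).
  S_0 = Σ v_i r_i = 9·8 + 4·7 + 5·11 + 1·1 + 7·10 = 226 ≡ 5.
  S_1 = Σ v_i α_i r_i = 9·3·8 + 4·6·7 + 5·7·11 + 1·11·1 + 7·1·10 = 850 ≡ 5.
  α_i^2 mod 13 = [9, 10, 10, 4, 1].
  S_2 = Σ v_i α_i^2 r_i = 9·9·8 + 4·10·7 + 5·10·11 + 1·4·1 + 7·1·10 = 1552 ≡ 5.
  S = (5, 5, 5) ≠ 0, so r is not a codeword (an error is present).
Step 3: locate the error. For a single error e at position i, S_ℓ = v_i·e·α_i^ℓ, so α_err = S_1/S_0.
  S_0^{−1} = 5^{−1} = 8 (mod 13), so α_err = 5·8 = 40 ≡ 1 = α_5. Error position i = 5.
  Consistency check: S_2/S_1 = 5·8 = 40 ≡ 1 = α_err ✓ (single-error assumption holds).
Step 4: error magnitude e = S_0/v_5 = S_0·∏_{j≠5}(α_5 − α_j) = 5·2 = 10 ≡ 10 (mod 13).
Step 5: correct position 5: c_5 = r_5 − e = 10 − 10 ≡ 0 (mod 13). Hence c = [8, 7, 11, 1, 0].
  Check: interpolating c through the α_i gives m(x) = 9 + 4·x (degree < 2) with m(α_i) = c_i for every i, so c is indeed a codeword.


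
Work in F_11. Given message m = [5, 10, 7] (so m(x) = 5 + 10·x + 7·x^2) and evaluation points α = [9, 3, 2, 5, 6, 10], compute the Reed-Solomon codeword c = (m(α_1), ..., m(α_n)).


c = [2, 10, 9, 10, 9, 2]

Message polynomial: m(x) = 5 + 10·x + 7·x^2 (mod 11).
For each evaluation point α_i, compute m(α_i) mod 11:
  α_1 = 9: Horner steps 7 → 7 → 2, so m(9) = 2.
  α_2 = 3: Horner steps 7 → 9 → 10, so m(3) = 10.
  α_3 = 2: Horner steps 7 → 2 → 9, so m(2) = 9.
  α_4 = 5: Horner steps 7 → 1 → 10, so m(5) = 10.
  α_5 = 6: Horner steps 7 → 8 → 9, so m(6) = 9.
  α_6 = 10: Horner steps 7 → 3 → 2, so m(10) = 2.
Codeword c = [2, 10, 9, 10, 9, 2] ∈ F_11^6.


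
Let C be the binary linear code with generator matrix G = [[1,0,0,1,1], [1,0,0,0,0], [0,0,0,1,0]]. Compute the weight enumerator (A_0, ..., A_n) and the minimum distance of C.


Weight distribution: A_0 = 1, A_1 = 3, A_2 = 3, A_3 = 1. Minimum distance d = 1.

Enumerate all 2^3 = 8 messages m ∈ F_2^3.
For each, compute codeword c = mG in F_2^5, then tally its weight.
  m = 000 → c = 00000, weight = 0.
  m = 100 → c = 10011, weight = 3.
  m = 010 → c = 10000, weight = 1.
  m = 110 → c = 00011, weight = 2.
  m = 001 → c = 00010, weight = 1.
  m = 101 → c = 10001, weight = 2.
  m = 011 → c = 10010, weight = 2.
  m = 111 → c = 00001, weight = 1.
Tally weights:
  weight 0: 1 codewords.
  weight 1: 3 codewords.
  weight 2: 3 codewords.
  weight 3: 1 codewords.
Minimum distance d = smallest w > 0 with A_w > 0 = 1.
Sanity: Σ A_w = 8 = 2^3 = 8 ✓.


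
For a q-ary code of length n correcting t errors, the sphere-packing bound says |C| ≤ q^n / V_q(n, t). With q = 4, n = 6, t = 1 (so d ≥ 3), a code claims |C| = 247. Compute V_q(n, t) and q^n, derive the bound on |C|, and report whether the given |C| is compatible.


V_q(n, t) = 19, q^n = 4096, Hamming bound = 215, |C| = 247 > bound (violated).

Step 1: Compute V_q(n, t) = Σ_{j=0}^1 C(n, j) (q−1)^j.
  j = 0: C(6,0)·(3)^0 = 1·1 = 1.
  j = 1: C(6,1)·(3)^1 = 6·3 = 18.
  V_q(n, t) = 1 + 18 = 19.
Step 2: q^n = 4^6 = 4096.
Step 3: Hamming bound ⌊q^n / V_q(n,t)⌋ = ⌊4096/19⌋ = 215.
Step 4: Compare |C| = 247 to 215: violated.
The claimed |C| lies above the Hamming bound, so no 4-ary code of length 6 with d ≥ 3 can have 247 codewords.


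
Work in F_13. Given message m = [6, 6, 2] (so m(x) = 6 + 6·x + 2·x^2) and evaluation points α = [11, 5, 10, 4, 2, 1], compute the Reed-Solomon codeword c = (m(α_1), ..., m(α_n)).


c = [2, 8, 6, 10, 0, 1]

Message polynomial: m(x) = 6 + 6·x + 2·x^2 (mod 13).
For each evaluation point α_i, compute m(α_i) mod 13:
  α_1 = 11: Horner steps 2 → 2 → 2, so m(11) = 2.
  α_2 = 5: Horner steps 2 → 3 → 8, so m(5) = 8.
  α_3 = 10: Horner steps 2 → 0 → 6, so m(10) = 6.
  α_4 = 4: Horner steps 2 → 1 → 10, so m(4) = 10.
  α_5 = 2: Horner steps 2 → 10 → 0, so m(2) = 0.
  α_6 = 1: Horner steps 2 → 8 → 1, so m(1) = 1.
Codeword c = [2, 8, 6, 10, 0, 1] ∈ F_13^6.


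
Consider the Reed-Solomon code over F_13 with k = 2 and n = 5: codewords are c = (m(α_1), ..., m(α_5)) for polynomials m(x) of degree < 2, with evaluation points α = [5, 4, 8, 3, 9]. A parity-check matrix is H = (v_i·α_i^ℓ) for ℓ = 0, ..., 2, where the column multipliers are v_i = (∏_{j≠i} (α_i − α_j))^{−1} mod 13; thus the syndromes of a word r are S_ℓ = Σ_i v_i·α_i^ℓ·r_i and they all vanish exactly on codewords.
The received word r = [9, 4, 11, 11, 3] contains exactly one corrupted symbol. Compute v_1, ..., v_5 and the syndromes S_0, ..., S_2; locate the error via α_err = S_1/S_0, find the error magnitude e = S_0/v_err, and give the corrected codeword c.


S = (8, 11, 7), error at position 4, error magnitude e = 12, c = [9, 4, 11, 12, 3].

Step 1: column multipliers v_i = (∏_{j≠i}(α_i − α_j))^{−1} mod 13.
  i = 1 (α = 5): (5−4)(5−8)(5−3)(5−9) = 1·(−3)·2·(−4) = 24 ≡ 11, so v_1 = 11^{−1} = 6 (mod 13).
  i = 2 (α = 4): (4−5)(4−8)(4−3)(4−9) = (−1)·(−4)·1·(−5) = −20 ≡ 6, so v_2 = 6^{−1} = 11 (mod 13).
  i = 3 (α = 8): (8−5)(8−4)(8−3)(8−9) = 3·4·5·(−1) = −60 ≡ 5, so v_3 = 5^{−1} = 8 (mod 13).
  i = 4 (α = 3): (3−5)(3−4)(3−8)(3−9) = (−2)·(−1)·(−5)·(−6) = 60 ≡ 8, so v_4 = 8^{−1} = 5 (mod 13).
  i = 5 (α = 9): (9−5)(9−4)(9−8)(9−3) = 4·5·1·6 = 120 ≡ 3, so v_5 = 3^{−1} = 9 (mod 13).
  v = [6, 11, 8, 5, 9].
Step 2: syndromes of r = [9, 4, 11, 11, 3] (all sums mod 13).
  S_0 = Σ v_i r_i = 6·9 + 11·4 + 8·11 + 5·11 + 9·3 = 268 ≡ 8.
  S_1 = Σ v_i α_i r_i = 6·5·9 + 11·4·4 + 8·8·11 + 5·3·11 + 9·9·3 = 1558 ≡ 11.
  α_i^2 mod 13 = [12, 3, 12, 9, 3].
  S_2 = Σ v_i α_i^2 r_i = 6·12·9 + 11·3·4 + 8·12·11 + 5·9·11 + 9·3·3 = 2412 ≡ 7.
  S = (8, 11, 7) ≠ 0, so r is not a codeword (an error is present).
Step 3: locate the error. For a single error e at position i, S_ℓ = v_i·e·α_i^ℓ, so α_err = S_1/S_0.
  S_0^{−1} = 8^{−1} = 5 (mod 13), so α_err = 11·5 = 55 ≡ 3 = α_4. Error position i = 4.
  Consistency check: S_2/S_1 = 7·6 = 42 ≡ 3 = α_err ✓ (single-error assumption holds).
Step 4: error magnitude e = S_0/v_4 = S_0·∏_{j≠4}(α_4 − α_j) = 8·8 = 64 ≡ 12 (mod 13).
Step 5: correct position 4: c_4 = r_4 − e = 11 − 12 ≡ 12 (mod 13). Hence c = [9, 4, 11, 12, 3].
  Check: interpolating c through the α_i gives m(x) = 10 + 5·x (degree < 2) with m(α_i) = c_i for every i, so c is indeed a codeword.


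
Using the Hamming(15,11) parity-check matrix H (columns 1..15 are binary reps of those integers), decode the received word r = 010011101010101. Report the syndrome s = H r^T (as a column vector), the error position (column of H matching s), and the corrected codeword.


s = (0, 1, 1, 0)^T, error position = 6, corrected codeword c = 010010101010101

Compute s = H r^T mod 2 one row at a time:
  s_1 = 0 + 1 + 0 + 1 + 0 + 1 + 0 + 1 = 4 ≡ 0 (mod 2).
  s_2 = 0 + 1 + 1 + 1 + 0 + 1 + 0 + 1 = 5 ≡ 1 (mod 2).
  s_3 = 1 + 0 + 1 + 1 + 0 + 1 + 0 + 1 = 5 ≡ 1 (mod 2).
  s_4 = 0 + 0 + 1 + 1 + 1 + 1 + 1 + 1 = 6 ≡ 0 (mod 2).
s = (0, 1, 1, 0)^T — this equals column 6 of H (binary 0110), so error is at position 6.
Correct: flip bit 6 of r = 010011101010101 to get c = 010010101010101.


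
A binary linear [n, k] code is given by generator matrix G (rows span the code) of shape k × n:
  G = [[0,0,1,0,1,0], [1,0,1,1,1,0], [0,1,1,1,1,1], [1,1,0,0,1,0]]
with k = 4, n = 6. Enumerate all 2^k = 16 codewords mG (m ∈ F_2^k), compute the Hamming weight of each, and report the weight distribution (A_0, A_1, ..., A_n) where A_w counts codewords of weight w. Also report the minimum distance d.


Weight distribution: A_0 = 1, A_2 = 4, A_3 = 6, A_4 = 3, A_5 = 2. Minimum distance d = 2.

Enumerate all 2^4 = 16 messages m ∈ F_2^4.
For each, compute codeword c = mG in F_2^6, then tally its weight.
  m = 0000 → c = 000000, weight = 0.
  m = 1000 → c = 001010, weight = 2.
  m = 0100 → c = 101110, weight = 4.
  m = 1100 → c = 100100, weight = 2.
  m = 0010 → c = 011111, weight = 5.
  m = 1010 → c = 010101, weight = 3.
  m = 0110 → c = 110001, weight = 3.
  m = 1110 → c = 111011, weight = 5.
  m = 0001 → c = 110010, weight = 3.
  m = 1001 → c = 111000, weight = 3.
  m = 0101 → c = 011100, weight = 3.
  m = 1101 → c = 010110, weight = 3.
  m = 0011 → c = 101101, weight = 4.
  m = 1011 → c = 100111, weight = 4.
  m = 0111 → c = 000011, weight = 2.
  m = 1111 → c = 001001, weight = 2.
Tally weights:
  weight 0: 1 codewords.
  weight 2: 4 codewords.
  weight 3: 6 codewords.
  weight 4: 3 codewords.
  weight 5: 2 codewords.
Minimum distance d = smallest w > 0 with A_w > 0 = 2.
Sanity: Σ A_w = 16 = 2^4 = 16 ✓.


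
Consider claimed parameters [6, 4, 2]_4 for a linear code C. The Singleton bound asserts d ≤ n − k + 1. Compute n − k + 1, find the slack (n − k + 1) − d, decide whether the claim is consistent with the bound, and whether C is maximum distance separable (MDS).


Singleton RHS = n − k + 1 = 3, slack = 1, bound satisfied, not MDS.

Singleton bound: d ≤ n − k + 1.
Here n = 6, k = 4, so n − k + 1 = 3.
Given d = 2, check d ≤ 3: YES.
Slack = (n − k + 1) − d = 1.
The code is NOT MDS (slack = 1 > 0).
Description: the claimed parameters are [6, 4, 2]_4; such a code would be non-MDS.


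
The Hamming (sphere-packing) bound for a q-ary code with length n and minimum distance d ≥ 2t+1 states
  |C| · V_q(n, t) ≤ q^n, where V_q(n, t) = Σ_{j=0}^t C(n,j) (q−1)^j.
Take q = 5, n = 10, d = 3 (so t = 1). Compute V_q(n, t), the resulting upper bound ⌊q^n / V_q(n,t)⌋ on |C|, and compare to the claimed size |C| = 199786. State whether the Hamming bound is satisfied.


V_q(n, t) = 41, q^n = 9765625, Hamming bound = 238185, |C| = 199786 ≤ bound (satisfied).

Step 1: Compute V_q(n, t) = Σ_{j=0}^1 C(n, j) (q−1)^j.
  j = 0: C(10,0)·(4)^0 = 1·1 = 1.
  j = 1: C(10,1)·(4)^1 = 10·4 = 40.
  V_q(n, t) = 1 + 40 = 41.
Step 2: q^n = 5^10 = 9765625.
Step 3: Hamming bound ⌊q^n / V_q(n,t)⌋ = ⌊9765625/41⌋ = 238185.
Step 4: Compare |C| = 199786 to 238185: satisfied.
The claimed |C| lies below the Hamming bound.


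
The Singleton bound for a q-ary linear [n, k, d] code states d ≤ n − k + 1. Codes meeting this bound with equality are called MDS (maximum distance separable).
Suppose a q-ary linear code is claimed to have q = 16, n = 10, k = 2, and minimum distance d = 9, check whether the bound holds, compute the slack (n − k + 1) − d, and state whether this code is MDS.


Singleton RHS = n − k + 1 = 9, slack = 0, bound satisfied, MDS.

Singleton bound: d ≤ n − k + 1.
Here n = 10, k = 2, so n − k + 1 = 9.
Given d = 9, check d ≤ 9: YES.
Slack = (n − k + 1) − d = 0.
The code is MDS (slack = 0).
Description: the claimed parameters are [10, 2, 9]_16; such a code would be MDS (meets Singleton bound).


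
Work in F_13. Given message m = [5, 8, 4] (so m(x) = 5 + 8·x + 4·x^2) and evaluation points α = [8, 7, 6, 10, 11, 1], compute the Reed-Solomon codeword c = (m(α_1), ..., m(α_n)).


c = [0, 10, 2, 4, 5, 4]

Message polynomial: m(x) = 5 + 8·x + 4·x^2 (mod 13).
For each evaluation point α_i, compute m(α_i) mod 13:
  α_1 = 8: Horner steps 4 → 1 → 0, so m(8) = 0.
  α_2 = 7: Horner steps 4 → 10 → 10, so m(7) = 10.
  α_3 = 6: Horner steps 4 → 6 → 2, so m(6) = 2.
  α_4 = 10: Horner steps 4 → 9 → 4, so m(10) = 4.
  α_5 = 11: Horner steps 4 → 0 → 5, so m(11) = 5.
  α_6 = 1: Horner steps 4 → 12 → 4, so m(1) = 4.
Codeword c = [0, 10, 2, 4, 5, 4] ∈ F_13^6.


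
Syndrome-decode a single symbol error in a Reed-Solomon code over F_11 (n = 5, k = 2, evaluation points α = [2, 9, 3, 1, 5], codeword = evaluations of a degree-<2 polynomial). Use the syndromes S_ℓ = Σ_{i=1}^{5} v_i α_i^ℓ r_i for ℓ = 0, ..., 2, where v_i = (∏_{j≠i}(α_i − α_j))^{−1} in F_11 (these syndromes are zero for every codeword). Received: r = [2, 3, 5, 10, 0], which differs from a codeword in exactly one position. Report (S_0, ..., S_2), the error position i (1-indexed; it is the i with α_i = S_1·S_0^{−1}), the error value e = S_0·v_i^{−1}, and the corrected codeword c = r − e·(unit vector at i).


S = (1, 9, 4), error at position 2, error magnitude e = 2, c = [2, 1, 5, 10, 0].

Step 1: column multipliers v_i = (∏_{j≠i}(α_i − α_j))^{−1} mod 11.
  i = 1 (α = 2): (2−9)(2−3)(2−1)(2−5) = (−7)·(−1)·1·(−3) = −21 ≡ 1, so v_1 = 1^{−1} = 1 (mod 11).
  i = 2 (α = 9): (9−2)(9−3)(9−1)(9−5) = 7·6·8·4 = 1344 ≡ 2, so v_2 = 2^{−1} = 6 (mod 11).
  i = 3 (α = 3): (3−2)(3−9)(3−1)(3−5) = 1·(−6)·2·(−2) = 24 ≡ 2, so v_3 = 2^{−1} = 6 (mod 11).
  i = 4 (α = 1): (1−2)(1−9)(1−3)(1−5) = (−1)·(−8)·(−2)·(−4) = 64 ≡ 9, so v_4 = 9^{−1} = 5 (mod 11).
  i = 5 (α = 5): (5−2)(5−9)(5−3)(5−1) = 3·(−4)·2·4 = −96 ≡ 3, so v_5 = 3^{−1} = 4 (mod 11).
  v = [1, 6, 6, 5, 4].
Step 2: syndromes of r = [2, 3, 5, 10, 0] (all sums mod 11).
  S_0 = Σ v_i r_i = 1·2 + 6·3 + 6·5 + 5·10 + 4·0 = 100 ≡ 1.
  S_1 = Σ v_i α_i r_i = 1·2·2 + 6·9·3 + 6·3·5 + 5·1·10 + 4·5·0 = 306 ≡ 9.
  α_i^2 mod 11 = [4, 4, 9, 1, 3].
  S_2 = Σ v_i α_i^2 r_i = 1·4·2 + 6·4·3 + 6·9·5 + 5·1·10 + 4·3·0 = 400 ≡ 4.
  S = (1, 9, 4) ≠ 0, so r is not a codeword (an error is present).
Step 3: locate the error. For a single error e at position i, S_ℓ = v_i·e·α_i^ℓ, so α_err = S_1/S_0.
  S_0^{−1} = 1^{−1} = 1 (mod 11), so α_err = 9·1 = 9 ≡ 9 = α_2. Error position i = 2.
  Consistency check: S_2/S_1 = 4·5 = 20 ≡ 9 = α_err ✓ (single-error assumption holds).
Step 4: error magnitude e = S_0/v_2 = S_0·∏_{j≠2}(α_2 − α_j) = 1·2 = 2 ≡ 2 (mod 11).
Step 5: correct position 2: c_2 = r_2 − e = 3 − 2 ≡ 1 (mod 11). Hence c = [2, 1, 5, 10, 0].
  Check: interpolating c through the α_i gives m(x) = 7 + 3·x (degree < 2) with m(α_i) = c_i for every i, so c is indeed a codeword.


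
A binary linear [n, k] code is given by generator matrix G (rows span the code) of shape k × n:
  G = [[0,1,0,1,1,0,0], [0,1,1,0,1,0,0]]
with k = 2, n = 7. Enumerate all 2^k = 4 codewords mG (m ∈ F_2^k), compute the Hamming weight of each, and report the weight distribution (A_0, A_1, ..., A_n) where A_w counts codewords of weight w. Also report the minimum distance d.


Weight distribution: A_0 = 1, A_2 = 1, A_3 = 2. Minimum distance d = 2.

Enumerate all 2^2 = 4 messages m ∈ F_2^2.
For each, compute codeword c = mG in F_2^7, then tally its weight.
  m = 00 → c = 0000000, weight = 0.
  m = 10 → c = 0101100, weight = 3.
  m = 01 → c = 0110100, weight = 3.
  m = 11 → c = 0011000, weight = 2.
Tally weights:
  weight 0: 1 codewords.
  weight 2: 1 codewords.
  weight 3: 2 codewords.
Minimum distance d = smallest w > 0 with A_w > 0 = 2.
Sanity: Σ A_w = 4 = 2^2 = 4 ✓.


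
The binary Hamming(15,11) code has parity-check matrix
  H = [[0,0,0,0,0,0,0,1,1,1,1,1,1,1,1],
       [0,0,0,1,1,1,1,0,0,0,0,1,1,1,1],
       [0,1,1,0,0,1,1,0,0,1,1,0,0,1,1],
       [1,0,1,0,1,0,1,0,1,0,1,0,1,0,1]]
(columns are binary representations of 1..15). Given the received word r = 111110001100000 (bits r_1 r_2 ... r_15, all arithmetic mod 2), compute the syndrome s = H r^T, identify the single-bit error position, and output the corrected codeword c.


s = (0, 0, 1, 0)^T, error position = 2, corrected codeword c = 101110001100000

Compute s = H r^T mod 2 one row at a time:
  s_1 = 0 + 1 + 1 + 0 + 0 + 0 + 0 + 0 = 2 ≡ 0 (mod 2).
  s_2 = 1 + 1 + 0 + 0 + 0 + 0 + 0 + 0 = 2 ≡ 0 (mod 2).
  s_3 = 1 + 1 + 0 + 0 + 1 + 0 + 0 + 0 = 3 ≡ 1 (mod 2).
  s_4 = 1 + 1 + 1 + 0 + 1 + 0 + 0 + 0 = 4 ≡ 0 (mod 2).
s = (0, 0, 1, 0)^T — this equals column 2 of H (binary 0010), so error is at position 2.
Correct: flip bit 2 of r = 111110001100000 to get c = 101110001100000.


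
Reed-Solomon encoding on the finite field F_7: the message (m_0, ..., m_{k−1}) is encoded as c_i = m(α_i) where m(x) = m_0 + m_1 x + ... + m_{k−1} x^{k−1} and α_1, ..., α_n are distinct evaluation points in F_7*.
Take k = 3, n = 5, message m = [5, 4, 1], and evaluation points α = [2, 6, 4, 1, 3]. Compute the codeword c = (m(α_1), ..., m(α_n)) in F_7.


c = [3, 2, 2, 3, 5]

Message polynomial: m(x) = 5 + 4·x + 1·x^2 (mod 7).
For each evaluation point α_i, compute m(α_i) mod 7:
  α_1 = 2: Horner steps 1 → 6 → 3, so m(2) = 3.
  α_2 = 6: Horner steps 1 → 3 → 2, so m(6) = 2.
  α_3 = 4: Horner steps 1 → 1 → 2, so m(4) = 2.
  α_4 = 1: Horner steps 1 → 5 → 3, so m(1) = 3.
  α_5 = 3: Horner steps 1 → 0 → 5, so m(3) = 5.
Codeword c = [3, 2, 2, 3, 5] ∈ F_7^5.


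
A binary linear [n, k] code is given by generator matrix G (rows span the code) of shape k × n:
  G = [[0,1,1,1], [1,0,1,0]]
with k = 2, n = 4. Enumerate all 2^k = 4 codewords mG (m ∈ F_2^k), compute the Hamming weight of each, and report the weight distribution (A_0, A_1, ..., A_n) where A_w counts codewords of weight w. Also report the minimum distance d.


Weight distribution: A_0 = 1, A_2 = 1, A_3 = 2. Minimum distance d = 2.

Enumerate all 2^2 = 4 messages m ∈ F_2^2.
For each, compute codeword c = mG in F_2^4, then tally its weight.
  m = 00 → c = 0000, weight = 0.
  m = 10 → c = 0111, weight = 3.
  m = 01 → c = 1010, weight = 2.
  m = 11 → c = 1101, weight = 3.
Tally weights:
  weight 0: 1 codewords.
  weight 2: 1 codewords.
  weight 3: 2 codewords.
Minimum distance d = smallest w > 0 with A_w > 0 = 2.
Sanity: Σ A_w = 4 = 2^2 = 4 ✓.


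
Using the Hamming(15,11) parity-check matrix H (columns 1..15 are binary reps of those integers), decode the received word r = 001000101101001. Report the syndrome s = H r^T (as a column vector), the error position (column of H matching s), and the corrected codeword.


s = (0, 1, 0, 0)^T, error position = 4, corrected codeword c = 001100101101001

Compute s = H r^T mod 2 one row at a time:
  s_1 = 0 + 1 + 1 + 0 + 1 + 0 + 0 + 1 = 4 ≡ 0 (mod 2).
  s_2 = 0 + 0 + 0 + 1 + 1 + 0 + 0 + 1 = 3 ≡ 1 (mod 2).
  s_3 = 0 + 1 + 0 + 1 + 1 + 0 + 0 + 1 = 4 ≡ 0 (mod 2).
  s_4 = 0 + 1 + 0 + 1 + 1 + 0 + 0 + 1 = 4 ≡ 0 (mod 2).
s = (0, 1, 0, 0)^T — this equals column 4 of H (binary 0100), so error is at position 4.
Correct: flip bit 4 of r = 001000101101001 to get c = 001100101101001.


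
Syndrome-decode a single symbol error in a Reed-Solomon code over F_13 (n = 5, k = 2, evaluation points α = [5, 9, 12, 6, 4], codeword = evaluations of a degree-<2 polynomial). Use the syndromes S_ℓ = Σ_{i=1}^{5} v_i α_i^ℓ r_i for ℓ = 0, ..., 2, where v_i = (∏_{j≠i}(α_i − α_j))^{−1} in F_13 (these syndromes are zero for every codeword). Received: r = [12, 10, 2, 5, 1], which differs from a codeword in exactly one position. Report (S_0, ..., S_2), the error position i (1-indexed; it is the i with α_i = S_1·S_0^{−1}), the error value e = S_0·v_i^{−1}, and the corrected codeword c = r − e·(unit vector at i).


S = (4, 3, 12), error at position 5, error magnitude e = 8, c = [12, 10, 2, 5, 6].

Step 1: column multipliers v_i = (∏_{j≠i}(α_i − α_j))^{−1} mod 13.
  i = 1 (α = 5): (5−9)(5−12)(5−6)(5−4) = (−4)·(−7)·(−1)·1 = −28 ≡ 11, so v_1 = 11^{−1} = 6 (mod 13).
  i = 2 (α = 9): (9−5)(9−12)(9−6)(9−4) = 4·(−3)·3·5 = −180 ≡ 2, so v_2 = 2^{−1} = 7 (mod 13).
  i = 3 (α = 12): (12−5)(12−9)(12−6)(12−4) = 7·3·6·8 = 1008 ≡ 7, so v_3 = 7^{−1} = 2 (mod 13).
  i = 4 (α = 6): (6−5)(6−9)(6−12)(6−4) = 1·(−3)·(−6)·2 = 36 ≡ 10, so v_4 = 10^{−1} = 4 (mod 13).
  i = 5 (α = 4): (4−5)(4−9)(4−12)(4−6) = (−1)·(−5)·(−8)·(−2) = 80 ≡ 2, so v_5 = 2^{−1} = 7 (mod 13).
  v = [6, 7, 2, 4, 7].
Step 2: syndromes of r = [12, 10, 2, 5, 1] (all sums mod 13).
  S_0 = Σ v_i r_i = 6·12 + 7·10 + 2·2 + 4·5 + 7·1 = 173 ≡ 4.
  S_1 = Σ v_i α_i r_i = 6·5·12 + 7·9·10 + 2·12·2 + 4·6·5 + 7·4·1 = 1186 ≡ 3.
  α_i^2 mod 13 = [12, 3, 1, 10, 3].
  S_2 = Σ v_i α_i^2 r_i = 6·12·12 + 7·3·10 + 2·1·2 + 4·10·5 + 7·3·1 = 1299 ≡ 12.
  S = (4, 3, 12) ≠ 0, so r is not a codeword (an error is present).
Step 3: locate the error. For a single error e at position i, S_ℓ = v_i·e·α_i^ℓ, so α_err = S_1/S_0.
  S_0^{−1} = 4^{−1} = 10 (mod 13), so α_err = 3·10 = 30 ≡ 4 = α_5. Error position i = 5.
  Consistency check: S_2/S_1 = 12·9 = 108 ≡ 4 = α_err ✓ (single-error assumption holds).
Step 4: error magnitude e = S_0/v_5 = S_0·∏_{j≠5}(α_5 − α_j) = 4·2 = 8 ≡ 8 (mod 13).
Step 5: correct position 5: c_5 = r_5 − e = 1 − 8 ≡ 6 (mod 13). Hence c = [12, 10, 2, 5, 6].
  Check: interpolating c through the α_i gives m(x) = 8 + 6·x (degree < 2) with m(α_i) = c_i for every i, so c is indeed a codeword.


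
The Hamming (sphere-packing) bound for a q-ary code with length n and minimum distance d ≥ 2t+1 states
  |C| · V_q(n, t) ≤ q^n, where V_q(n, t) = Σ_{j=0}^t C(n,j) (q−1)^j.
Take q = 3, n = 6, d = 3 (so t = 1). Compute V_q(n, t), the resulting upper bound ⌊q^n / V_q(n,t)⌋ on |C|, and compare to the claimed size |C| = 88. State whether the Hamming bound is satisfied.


V_q(n, t) = 13, q^n = 729, Hamming bound = 56, |C| = 88 > bound (violated).

Step 1: Compute V_q(n, t) = Σ_{j=0}^1 C(n, j) (q−1)^j.
  j = 0: C(6,0)·(2)^0 = 1·1 = 1.
  j = 1: C(6,1)·(2)^1 = 6·2 = 12.
  V_q(n, t) = 1 + 12 = 13.
Step 2: q^n = 3^6 = 729.
Step 3: Hamming bound ⌊q^n / V_q(n,t)⌋ = ⌊729/13⌋ = 56.
Step 4: Compare |C| = 88 to 56: violated.
The claimed |C| lies above the Hamming bound, so no 3-ary code of length 6 with d ≥ 3 can have 88 codewords.


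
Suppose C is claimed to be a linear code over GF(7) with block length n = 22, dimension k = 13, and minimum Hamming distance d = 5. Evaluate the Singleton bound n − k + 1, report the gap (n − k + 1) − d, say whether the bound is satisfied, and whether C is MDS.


Singleton RHS = n − k + 1 = 10, slack = 5, bound satisfied, not MDS.

Singleton bound: d ≤ n − k + 1.
Here n = 22, k = 13, so n − k + 1 = 10.
Given d = 5, check d ≤ 10: YES.
Slack = (n − k + 1) − d = 5.
The code is NOT MDS (slack = 5 > 0).
Description: the claimed parameters are [22, 13, 5]_7; such a code would be non-MDS.


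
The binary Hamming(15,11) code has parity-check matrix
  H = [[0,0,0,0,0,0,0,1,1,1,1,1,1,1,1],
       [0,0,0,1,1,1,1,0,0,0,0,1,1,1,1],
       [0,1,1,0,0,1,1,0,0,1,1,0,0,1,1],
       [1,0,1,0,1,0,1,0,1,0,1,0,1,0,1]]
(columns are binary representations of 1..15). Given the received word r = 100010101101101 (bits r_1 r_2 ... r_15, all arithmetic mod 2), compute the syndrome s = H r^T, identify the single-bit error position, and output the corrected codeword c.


s = (1, 1, 1, 0)^T, error position = 14, corrected codeword c = 100010101101111

Compute s = H r^T mod 2 one row at a time:
  s_1 = 0 + 1 + 1 + 0 + 1 + 1 + 0 + 1 = 5 ≡ 1 (mod 2).
  s_2 = 0 + 1 + 0 + 1 + 1 + 1 + 0 + 1 = 5 ≡ 1 (mod 2).
  s_3 = 0 + 0 + 0 + 1 + 1 + 0 + 0 + 1 = 3 ≡ 1 (mod 2).
  s_4 = 1 + 0 + 1 + 1 + 1 + 0 + 1 + 1 = 6 ≡ 0 (mod 2).
s = (1, 1, 1, 0)^T — this equals column 14 of H (binary 1110), so error is at position 14.
Correct: flip bit 14 of r = 100010101101101 to get c = 100010101101111.


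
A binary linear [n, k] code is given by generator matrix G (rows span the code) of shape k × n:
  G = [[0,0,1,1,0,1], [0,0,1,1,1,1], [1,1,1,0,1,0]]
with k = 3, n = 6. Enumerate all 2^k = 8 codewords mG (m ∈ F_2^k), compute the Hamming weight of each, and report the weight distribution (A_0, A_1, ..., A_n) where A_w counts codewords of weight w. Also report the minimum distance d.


Weight distribution: A_0 = 1, A_1 = 1, A_3 = 2, A_4 = 3, A_5 = 1. Minimum distance d = 1.

Enumerate all 2^3 = 8 messages m ∈ F_2^3.
For each, compute codeword c = mG in F_2^6, then tally its weight.
  m = 000 → c = 000000, weight = 0.
  m = 100 → c = 001101, weight = 3.
  m = 010 → c = 001111, weight = 4.
  m = 110 → c = 000010, weight = 1.
  m = 001 → c = 111010, weight = 4.
  m = 101 → c = 110111, weight = 5.
  m = 011 → c = 110101, weight = 4.
  m = 111 → c = 111000, weight = 3.
Tally weights:
  weight 0: 1 codewords.
  weight 1: 1 codewords.
  weight 3: 2 codewords.
  weight 4: 3 codewords.
  weight 5: 1 codewords.
Minimum distance d = smallest w > 0 with A_w > 0 = 1.
Sanity: Σ A_w = 8 = 2^3 = 8 ✓.


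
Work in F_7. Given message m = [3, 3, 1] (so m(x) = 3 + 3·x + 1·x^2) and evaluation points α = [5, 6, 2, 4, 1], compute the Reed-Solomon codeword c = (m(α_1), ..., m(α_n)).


c = [1, 1, 6, 3, 0]

Message polynomial: m(x) = 3 + 3·x + 1·x^2 (mod 7).
For each evaluation point α_i, compute m(α_i) mod 7:
  α_1 = 5: Horner steps 1 → 1 → 1, so m(5) = 1.
  α_2 = 6: Horner steps 1 → 2 → 1, so m(6) = 1.
  α_3 = 2: Horner steps 1 → 5 → 6, so m(2) = 6.
  α_4 = 4: Horner steps 1 → 0 → 3, so m(4) = 3.
  α_5 = 1: Horner steps 1 → 4 → 0, so m(1) = 0.
Codeword c = [1, 1, 6, 3, 0] ∈ F_7^5.


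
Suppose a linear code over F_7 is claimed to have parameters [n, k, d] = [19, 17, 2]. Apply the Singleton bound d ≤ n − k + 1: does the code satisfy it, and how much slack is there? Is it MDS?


Singleton RHS = n − k + 1 = 3, slack = 1, bound satisfied, not MDS.

Singleton bound: d ≤ n − k + 1.
Here n = 19, k = 17, so n − k + 1 = 3.
Given d = 2, check d ≤ 3: YES.
Slack = (n − k + 1) − d = 1.
The code is NOT MDS (slack = 1 > 0).
Description: the claimed parameters are [19, 17, 2]_7; such a code would be non-MDS.


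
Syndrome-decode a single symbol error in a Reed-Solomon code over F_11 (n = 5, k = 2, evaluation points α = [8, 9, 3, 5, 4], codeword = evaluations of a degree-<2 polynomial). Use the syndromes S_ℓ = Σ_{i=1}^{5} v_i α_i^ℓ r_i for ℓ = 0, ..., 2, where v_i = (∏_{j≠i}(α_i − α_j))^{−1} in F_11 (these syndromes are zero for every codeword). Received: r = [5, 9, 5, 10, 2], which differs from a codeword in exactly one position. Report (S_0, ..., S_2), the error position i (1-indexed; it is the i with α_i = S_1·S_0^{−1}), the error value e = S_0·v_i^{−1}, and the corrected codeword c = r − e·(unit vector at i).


S = (8, 9, 6), error at position 1, error magnitude e = 4, c = [1, 9, 5, 10, 2].

Step 1: column multipliers v_i = (∏_{j≠i}(α_i − α_j))^{−1} mod 11.
  i = 1 (α = 8): (8−9)(8−3)(8−5)(8−4) = (−1)·5·3·4 = −60 ≡ 6, so v_1 = 6^{−1} = 2 (mod 11).
  i = 2 (α = 9): (9−8)(9−3)(9−5)(9−4) = 1·6·4·5 = 120 ≡ 10, so v_2 = 10^{−1} = 10 (mod 11).
  i = 3 (α = 3): (3−8)(3−9)(3−5)(3−4) = (−5)·(−6)·(−2)·(−1) = 60 ≡ 5, so v_3 = 5^{−1} = 9 (mod 11).
  i = 4 (α = 5): (5−8)(5−9)(5−3)(5−4) = (−3)·(−4)·2·1 = 24 ≡ 2, so v_4 = 2^{−1} = 6 (mod 11).
  i = 5 (α = 4): (4−8)(4−9)(4−3)(4−5) = (−4)·(−5)·1·(−1) = −20 ≡ 2, so v_5 = 2^{−1} = 6 (mod 11).
  v = [2, 10, 9, 6, 6].
Step 2: syndromes of r = [5, 9, 5, 10, 2] (all sums mod 11).
  S_0 = Σ v_i r_i = 2·5 + 10·9 + 9·5 + 6·10 + 6·2 = 217 ≡ 8.
  S_1 = Σ v_i α_i r_i = 2·8·5 + 10·9·9 + 9·3·5 + 6·5·10 + 6·4·2 = 1373 ≡ 9.
  α_i^2 mod 11 = [9, 4, 9, 3, 5].
  S_2 = Σ v_i α_i^2 r_i = 2·9·5 + 10·4·9 + 9·9·5 + 6·3·10 + 6·5·2 = 1095 ≡ 6.
  S = (8, 9, 6) ≠ 0, so r is not a codeword (an error is present).
Step 3: locate the error. For a single error e at position i, S_ℓ = v_i·e·α_i^ℓ, so α_err = S_1/S_0.
  S_0^{−1} = 8^{−1} = 7 (mod 11), so α_err = 9·7 = 63 ≡ 8 = α_1. Error position i = 1.
  Consistency check: S_2/S_1 = 6·5 = 30 ≡ 8 = α_err ✓ (single-error assumption holds).
Step 4: error magnitude e = S_0/v_1 = S_0·∏_{j≠1}(α_1 − α_j) = 8·6 = 48 ≡ 4 (mod 11).
Step 5: correct position 1: c_1 = r_1 − e = 5 − 4 ≡ 1 (mod 11). Hence c = [1, 9, 5, 10, 2].
  Check: interpolating c through the α_i gives m(x) = 3 + 8·x (degree < 2) with m(α_i) = c_i for every i, so c is indeed a codeword.


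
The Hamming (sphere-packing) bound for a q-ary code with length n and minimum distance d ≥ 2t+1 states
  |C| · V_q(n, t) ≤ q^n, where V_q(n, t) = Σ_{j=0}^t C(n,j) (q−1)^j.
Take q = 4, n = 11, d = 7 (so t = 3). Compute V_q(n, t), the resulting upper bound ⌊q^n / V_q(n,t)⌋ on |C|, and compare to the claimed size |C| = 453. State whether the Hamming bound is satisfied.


V_q(n, t) = 4984, q^n = 4194304, Hamming bound = 841, |C| = 453 ≤ bound (satisfied).

Step 1: Compute V_q(n, t) = Σ_{j=0}^3 C(n, j) (q−1)^j.
  j = 0: C(11,0)·(3)^0 = 1·1 = 1.
  j = 1: C(11,1)·(3)^1 = 11·3 = 33.
  j = 2: C(11,2)·(3)^2 = 55·9 = 495.
  j = 3: C(11,3)·(3)^3 = 165·27 = 4455.
  V_q(n, t) = 1 + 33 + 495 + 4455 = 4984.
Step 2: q^n = 4^11 = 4194304.
Step 3: Hamming bound ⌊q^n / V_q(n,t)⌋ = ⌊4194304/4984⌋ = 841.
Step 4: Compare |C| = 453 to 841: satisfied.
The claimed |C| lies below the Hamming bound.


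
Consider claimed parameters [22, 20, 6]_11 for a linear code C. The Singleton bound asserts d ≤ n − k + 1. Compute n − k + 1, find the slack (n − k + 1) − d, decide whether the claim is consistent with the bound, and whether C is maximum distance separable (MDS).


Singleton RHS = n − k + 1 = 3, slack = -3, bound violated (no such code; not MDS).

Singleton bound: d ≤ n − k + 1.
Here n = 22, k = 20, so n − k + 1 = 3.
Given d = 6, check d ≤ 3: NO.
Slack = (n − k + 1) − d = -3.
The slack is negative: d = 6 exceeds n − k + 1 = 3 by 3, so the Singleton bound is violated and no linear [22, 20, 6]_11 code can exist. In particular it is not MDS (MDS requires d = n − k + 1 exactly).
Description: the claimed parameters are [22, 20, 6]_11; such a code would be impossible (violates the Singleton bound).


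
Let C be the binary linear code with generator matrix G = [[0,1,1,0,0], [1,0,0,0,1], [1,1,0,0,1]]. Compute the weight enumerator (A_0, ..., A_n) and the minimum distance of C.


Weight distribution: A_0 = 1, A_1 = 2, A_2 = 2, A_3 = 2, A_4 = 1. Minimum distance d = 1.

Enumerate all 2^3 = 8 messages m ∈ F_2^3.
For each, compute codeword c = mG in F_2^5, then tally its weight.
  m = 000 → c = 00000, weight = 0.
  m = 100 → c = 01100, weight = 2.
  m = 010 → c = 10001, weight = 2.
  m = 110 → c = 11101, weight = 4.
  m = 001 → c = 11001, weight = 3.
  m = 101 → c = 10101, weight = 3.
  m = 011 → c = 01000, weight = 1.
  m = 111 → c = 00100, weight = 1.
Tally weights:
  weight 0: 1 codewords.
  weight 1: 2 codewords.
  weight 2: 2 codewords.
  weight 3: 2 codewords.
  weight 4: 1 codewords.
Minimum distance d = smallest w > 0 with A_w > 0 = 1.
Sanity: Σ A_w = 8 = 2^3 = 8 ✓.
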